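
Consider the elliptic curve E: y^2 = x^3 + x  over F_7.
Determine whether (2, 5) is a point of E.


Check whether y^2 = x^3 + 1 x + 0 (mod 7) for (x, y) = (2, 5).
LHS: y^2 = 5^2 mod 7 = 4
RHS: x^3 + 1 x + 0 = 2^3 + 1*2 + 0 mod 7 = 3
LHS != RHS

No, not on the curve


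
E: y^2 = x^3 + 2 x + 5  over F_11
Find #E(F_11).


For each x in F_11, count y with y^2 = x^3 + 2 x + 5 mod 11:
  x = 0: RHS = 5, y in [4, 7]  -> 2 point(s)
  x = 3: RHS = 5, y in [4, 7]  -> 2 point(s)
  x = 4: RHS = 0, y in [0]  -> 1 point(s)
  x = 8: RHS = 5, y in [4, 7]  -> 2 point(s)
  x = 9: RHS = 4, y in [2, 9]  -> 2 point(s)
Affine points: 9. Add the point at infinity: total = 10.

#E(F_11) = 10


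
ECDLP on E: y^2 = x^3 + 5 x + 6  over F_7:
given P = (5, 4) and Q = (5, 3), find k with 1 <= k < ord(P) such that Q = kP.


Enumerate multiples of P until we hit Q = (5, 3):
  1P = (5, 4)
  2P = (6, 0)
  3P = (5, 3)
Match found at i = 3.

k = 3


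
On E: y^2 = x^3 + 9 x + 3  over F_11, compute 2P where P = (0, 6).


Doubling: s = (3 x1^2 + a) / (2 y1)
s = (3*0^2 + 9) / (2*6) mod 11 = 9
x3 = s^2 - 2 x1 mod 11 = 9^2 - 2*0 = 4
y3 = s (x1 - x3) - y1 mod 11 = 9 * (0 - 4) - 6 = 2

2P = (4, 2)


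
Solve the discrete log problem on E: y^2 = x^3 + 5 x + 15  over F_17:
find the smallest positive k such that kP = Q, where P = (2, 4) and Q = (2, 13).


Enumerate multiples of P until we hit Q = (2, 13):
  1P = (2, 4)
  2P = (13, 13)
  3P = (0, 10)
  4P = (7, 11)
  5P = (12, 16)
  6P = (16, 3)
  7P = (1, 2)
  8P = (1, 15)
  9P = (16, 14)
  10P = (12, 1)
  11P = (7, 6)
  12P = (0, 7)
  13P = (13, 4)
  14P = (2, 13)
Match found at i = 14.

k = 14


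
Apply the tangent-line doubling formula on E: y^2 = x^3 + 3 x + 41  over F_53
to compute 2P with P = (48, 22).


Doubling: s = (3 x1^2 + a) / (2 y1)
s = (3*48^2 + 3) / (2*22) mod 53 = 9
x3 = s^2 - 2 x1 mod 53 = 9^2 - 2*48 = 38
y3 = s (x1 - x3) - y1 mod 53 = 9 * (48 - 38) - 22 = 15

2P = (38, 15)


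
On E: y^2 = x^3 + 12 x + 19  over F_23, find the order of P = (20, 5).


Compute successive multiples of P until we hit O:
  1P = (20, 5)
  2P = (15, 3)
  3P = (13, 7)
  4P = (22, 12)
  5P = (22, 11)
  6P = (13, 16)
  7P = (15, 20)
  8P = (20, 18)
  ... (continuing to 9P)
  9P = O

ord(P) = 9


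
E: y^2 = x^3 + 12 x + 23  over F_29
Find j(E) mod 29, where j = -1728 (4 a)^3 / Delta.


Delta = -16(4 a^3 + 27 b^2) mod 29 = 6
-1728 * (4 a)^3 = -1728 * (4*12)^3 mod 29 = 6
j = 6 * 6^(-1) mod 29 = 1

j = 1 (mod 29)


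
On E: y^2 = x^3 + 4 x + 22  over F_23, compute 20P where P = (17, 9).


k = 20 = 10100_2 (binary, LSB first: 00101)
Double-and-add from P = (17, 9):
  bit 0 = 0: acc unchanged = O
  bit 1 = 0: acc unchanged = O
  bit 2 = 1: acc = O + (21, 12) = (21, 12)
  bit 3 = 0: acc unchanged = (21, 12)
  bit 4 = 1: acc = (21, 12) + (10, 21) = (17, 14)

20P = (17, 14)


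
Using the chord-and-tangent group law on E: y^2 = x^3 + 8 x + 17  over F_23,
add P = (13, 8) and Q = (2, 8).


P != Q, so use the chord formula.
s = (y2 - y1) / (x2 - x1) = (0) / (12) mod 23 = 0
x3 = s^2 - x1 - x2 mod 23 = 0^2 - 13 - 2 = 8
y3 = s (x1 - x3) - y1 mod 23 = 0 * (13 - 8) - 8 = 15

P + Q = (8, 15)


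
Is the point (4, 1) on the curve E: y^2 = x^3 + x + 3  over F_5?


Check whether y^2 = x^3 + 1 x + 3 (mod 5) for (x, y) = (4, 1).
LHS: y^2 = 1^2 mod 5 = 1
RHS: x^3 + 1 x + 3 = 4^3 + 1*4 + 3 mod 5 = 1
LHS = RHS

Yes, on the curve


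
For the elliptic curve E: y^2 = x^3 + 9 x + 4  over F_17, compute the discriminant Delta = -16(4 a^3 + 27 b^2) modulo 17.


4 a^3 + 27 b^2 = 4*9^3 + 27*4^2 = 2916 + 432 = 3348
Delta = -16 * (3348) = -53568
Delta mod 17 = 16

Delta = 16 (mod 17)


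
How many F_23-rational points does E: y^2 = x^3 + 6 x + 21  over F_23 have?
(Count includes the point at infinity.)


For each x in F_23, count y with y^2 = x^3 + 6 x + 21 mod 23:
  x = 2: RHS = 18, y in [8, 15]  -> 2 point(s)
  x = 8: RHS = 6, y in [11, 12]  -> 2 point(s)
  x = 10: RHS = 0, y in [0]  -> 1 point(s)
  x = 12: RHS = 4, y in [2, 21]  -> 2 point(s)
  x = 15: RHS = 13, y in [6, 17]  -> 2 point(s)
  x = 16: RHS = 4, y in [2, 21]  -> 2 point(s)
  x = 18: RHS = 4, y in [2, 21]  -> 2 point(s)
  x = 19: RHS = 2, y in [5, 18]  -> 2 point(s)
  x = 21: RHS = 1, y in [1, 22]  -> 2 point(s)
Affine points: 17. Add the point at infinity: total = 18.

#E(F_23) = 18


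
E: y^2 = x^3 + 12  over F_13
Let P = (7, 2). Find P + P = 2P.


Doubling: s = (3 x1^2 + a) / (2 y1)
s = (3*7^2 + 0) / (2*2) mod 13 = 1
x3 = s^2 - 2 x1 mod 13 = 1^2 - 2*7 = 0
y3 = s (x1 - x3) - y1 mod 13 = 1 * (7 - 0) - 2 = 5

2P = (0, 5)


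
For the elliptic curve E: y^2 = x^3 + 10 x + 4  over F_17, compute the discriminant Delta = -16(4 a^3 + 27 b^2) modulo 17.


4 a^3 + 27 b^2 = 4*10^3 + 27*4^2 = 4000 + 432 = 4432
Delta = -16 * (4432) = -70912
Delta mod 17 = 12

Delta = 12 (mod 17)


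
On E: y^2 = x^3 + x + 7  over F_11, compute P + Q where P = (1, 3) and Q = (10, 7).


P != Q, so use the chord formula.
s = (y2 - y1) / (x2 - x1) = (4) / (9) mod 11 = 9
x3 = s^2 - x1 - x2 mod 11 = 9^2 - 1 - 10 = 4
y3 = s (x1 - x3) - y1 mod 11 = 9 * (1 - 4) - 3 = 3

P + Q = (4, 3)


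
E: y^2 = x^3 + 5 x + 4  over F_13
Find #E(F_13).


For each x in F_13, count y with y^2 = x^3 + 5 x + 4 mod 13:
  x = 0: RHS = 4, y in [2, 11]  -> 2 point(s)
  x = 1: RHS = 10, y in [6, 7]  -> 2 point(s)
  x = 2: RHS = 9, y in [3, 10]  -> 2 point(s)
  x = 4: RHS = 10, y in [6, 7]  -> 2 point(s)
  x = 6: RHS = 3, y in [4, 9]  -> 2 point(s)
  x = 8: RHS = 10, y in [6, 7]  -> 2 point(s)
  x = 10: RHS = 1, y in [1, 12]  -> 2 point(s)
  x = 11: RHS = 12, y in [5, 8]  -> 2 point(s)
Affine points: 16. Add the point at infinity: total = 17.

#E(F_13) = 17


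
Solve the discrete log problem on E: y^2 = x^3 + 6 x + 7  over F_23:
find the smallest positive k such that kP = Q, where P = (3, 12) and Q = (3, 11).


Enumerate multiples of P until we hit Q = (3, 11):
  1P = (3, 12)
  2P = (2, 21)
  3P = (7, 1)
  4P = (22, 0)
  5P = (7, 22)
  6P = (2, 2)
  7P = (3, 11)
Match found at i = 7.

k = 7


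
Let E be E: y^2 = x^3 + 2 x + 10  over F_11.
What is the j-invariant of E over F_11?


Delta = -16(4 a^3 + 27 b^2) mod 11 = 2
-1728 * (4 a)^3 = -1728 * (4*2)^3 mod 11 = 5
j = 5 * 2^(-1) mod 11 = 8

j = 8 (mod 11)


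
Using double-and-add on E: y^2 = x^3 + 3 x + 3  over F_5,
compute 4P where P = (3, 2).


k = 4 = 100_2 (binary, LSB first: 001)
Double-and-add from P = (3, 2):
  bit 0 = 0: acc unchanged = O
  bit 1 = 0: acc unchanged = O
  bit 2 = 1: acc = O + (3, 3) = (3, 3)

4P = (3, 3)


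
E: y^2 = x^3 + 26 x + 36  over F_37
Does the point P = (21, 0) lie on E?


Check whether y^2 = x^3 + 26 x + 36 (mod 37) for (x, y) = (21, 0).
LHS: y^2 = 0^2 mod 37 = 0
RHS: x^3 + 26 x + 36 = 21^3 + 26*21 + 36 mod 37 = 1
LHS != RHS

No, not on the curve


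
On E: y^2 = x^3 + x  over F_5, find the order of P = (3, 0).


Compute successive multiples of P until we hit O:
  1P = (3, 0)
  2P = O

ord(P) = 2


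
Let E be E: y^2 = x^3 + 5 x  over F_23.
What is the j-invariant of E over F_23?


Delta = -16(4 a^3 + 27 b^2) mod 23 = 4
-1728 * (4 a)^3 = -1728 * (4*5)^3 mod 23 = 12
j = 12 * 4^(-1) mod 23 = 3

j = 3 (mod 23)


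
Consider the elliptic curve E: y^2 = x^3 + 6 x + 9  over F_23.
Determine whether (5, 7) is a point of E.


Check whether y^2 = x^3 + 6 x + 9 (mod 23) for (x, y) = (5, 7).
LHS: y^2 = 7^2 mod 23 = 3
RHS: x^3 + 6 x + 9 = 5^3 + 6*5 + 9 mod 23 = 3
LHS = RHS

Yes, on the curve


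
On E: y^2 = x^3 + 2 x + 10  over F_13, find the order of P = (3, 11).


Compute successive multiples of P until we hit O:
  1P = (3, 11)
  2P = (10, 4)
  3P = (1, 0)
  4P = (10, 9)
  5P = (3, 2)
  6P = O

ord(P) = 6


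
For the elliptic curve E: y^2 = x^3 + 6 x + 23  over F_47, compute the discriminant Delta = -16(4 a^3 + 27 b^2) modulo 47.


4 a^3 + 27 b^2 = 4*6^3 + 27*23^2 = 864 + 14283 = 15147
Delta = -16 * (15147) = -242352
Delta mod 47 = 27

Delta = 27 (mod 47)


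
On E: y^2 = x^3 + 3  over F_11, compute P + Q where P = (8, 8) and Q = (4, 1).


P != Q, so use the chord formula.
s = (y2 - y1) / (x2 - x1) = (4) / (7) mod 11 = 10
x3 = s^2 - x1 - x2 mod 11 = 10^2 - 8 - 4 = 0
y3 = s (x1 - x3) - y1 mod 11 = 10 * (8 - 0) - 8 = 6

P + Q = (0, 6)


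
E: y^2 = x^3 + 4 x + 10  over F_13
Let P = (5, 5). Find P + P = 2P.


Doubling: s = (3 x1^2 + a) / (2 y1)
s = (3*5^2 + 4) / (2*5) mod 13 = 4
x3 = s^2 - 2 x1 mod 13 = 4^2 - 2*5 = 6
y3 = s (x1 - x3) - y1 mod 13 = 4 * (5 - 6) - 5 = 4

2P = (6, 4)


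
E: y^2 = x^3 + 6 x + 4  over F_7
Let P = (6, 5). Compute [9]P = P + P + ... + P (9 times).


k = 9 = 1001_2 (binary, LSB first: 1001)
Double-and-add from P = (6, 5):
  bit 0 = 1: acc = O + (6, 5) = (6, 5)
  bit 1 = 0: acc unchanged = (6, 5)
  bit 2 = 0: acc unchanged = (6, 5)
  bit 3 = 1: acc = (6, 5) + (4, 6) = (6, 2)

9P = (6, 2)


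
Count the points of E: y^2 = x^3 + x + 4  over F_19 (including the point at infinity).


For each x in F_19, count y with y^2 = x^3 + 1 x + 4 mod 19:
  x = 0: RHS = 4, y in [2, 17]  -> 2 point(s)
  x = 1: RHS = 6, y in [5, 14]  -> 2 point(s)
  x = 5: RHS = 1, y in [1, 18]  -> 2 point(s)
  x = 6: RHS = 17, y in [6, 13]  -> 2 point(s)
  x = 8: RHS = 11, y in [7, 12]  -> 2 point(s)
  x = 9: RHS = 1, y in [1, 18]  -> 2 point(s)
  x = 10: RHS = 7, y in [8, 11]  -> 2 point(s)
  x = 11: RHS = 16, y in [4, 15]  -> 2 point(s)
  x = 14: RHS = 7, y in [8, 11]  -> 2 point(s)
Affine points: 18. Add the point at infinity: total = 19.

#E(F_19) = 19


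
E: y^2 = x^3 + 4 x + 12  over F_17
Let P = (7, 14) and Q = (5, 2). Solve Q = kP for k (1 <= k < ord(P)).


Enumerate multiples of P until we hit Q = (5, 2):
  1P = (7, 14)
  2P = (5, 15)
  3P = (1, 0)
  4P = (5, 2)
Match found at i = 4.

k = 4


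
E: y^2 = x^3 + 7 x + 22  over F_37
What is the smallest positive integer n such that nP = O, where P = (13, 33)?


Compute successive multiples of P until we hit O:
  1P = (13, 33)
  2P = (2, 28)
  3P = (6, 24)
  4P = (34, 14)
  5P = (30, 0)
  6P = (34, 23)
  7P = (6, 13)
  8P = (2, 9)
  ... (continuing to 10P)
  10P = O

ord(P) = 10


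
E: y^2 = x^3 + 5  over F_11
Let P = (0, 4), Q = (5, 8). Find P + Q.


P != Q, so use the chord formula.
s = (y2 - y1) / (x2 - x1) = (4) / (5) mod 11 = 3
x3 = s^2 - x1 - x2 mod 11 = 3^2 - 0 - 5 = 4
y3 = s (x1 - x3) - y1 mod 11 = 3 * (0 - 4) - 4 = 6

P + Q = (4, 6)


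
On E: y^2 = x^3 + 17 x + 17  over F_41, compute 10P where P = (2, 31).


k = 10 = 1010_2 (binary, LSB first: 0101)
Double-and-add from P = (2, 31):
  bit 0 = 0: acc unchanged = O
  bit 1 = 1: acc = O + (39, 37) = (39, 37)
  bit 2 = 0: acc unchanged = (39, 37)
  bit 3 = 1: acc = (39, 37) + (26, 6) = (37, 34)

10P = (37, 34)


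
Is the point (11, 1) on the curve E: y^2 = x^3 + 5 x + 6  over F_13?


Check whether y^2 = x^3 + 5 x + 6 (mod 13) for (x, y) = (11, 1).
LHS: y^2 = 1^2 mod 13 = 1
RHS: x^3 + 5 x + 6 = 11^3 + 5*11 + 6 mod 13 = 1
LHS = RHS

Yes, on the curve


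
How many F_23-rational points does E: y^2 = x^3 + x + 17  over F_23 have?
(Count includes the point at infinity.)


For each x in F_23, count y with y^2 = x^3 + 1 x + 17 mod 23:
  x = 2: RHS = 4, y in [2, 21]  -> 2 point(s)
  x = 3: RHS = 1, y in [1, 22]  -> 2 point(s)
  x = 4: RHS = 16, y in [4, 19]  -> 2 point(s)
  x = 5: RHS = 9, y in [3, 20]  -> 2 point(s)
  x = 6: RHS = 9, y in [3, 20]  -> 2 point(s)
  x = 8: RHS = 8, y in [10, 13]  -> 2 point(s)
  x = 11: RHS = 2, y in [5, 18]  -> 2 point(s)
  x = 12: RHS = 9, y in [3, 20]  -> 2 point(s)
  x = 15: RHS = 3, y in [7, 16]  -> 2 point(s)
  x = 16: RHS = 12, y in [9, 14]  -> 2 point(s)
  x = 17: RHS = 2, y in [5, 18]  -> 2 point(s)
  x = 18: RHS = 2, y in [5, 18]  -> 2 point(s)
  x = 19: RHS = 18, y in [8, 15]  -> 2 point(s)
Affine points: 26. Add the point at infinity: total = 27.

#E(F_23) = 27


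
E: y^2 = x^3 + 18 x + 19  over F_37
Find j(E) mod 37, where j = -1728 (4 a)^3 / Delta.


Delta = -16(4 a^3 + 27 b^2) mod 37 = 11
-1728 * (4 a)^3 = -1728 * (4*18)^3 mod 37 = 23
j = 23 * 11^(-1) mod 37 = 29

j = 29 (mod 37)


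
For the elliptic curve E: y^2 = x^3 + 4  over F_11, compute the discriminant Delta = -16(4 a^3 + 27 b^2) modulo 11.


4 a^3 + 27 b^2 = 4*0^3 + 27*4^2 = 0 + 432 = 432
Delta = -16 * (432) = -6912
Delta mod 11 = 7

Delta = 7 (mod 11)


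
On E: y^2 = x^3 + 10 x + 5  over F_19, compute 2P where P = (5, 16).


Doubling: s = (3 x1^2 + a) / (2 y1)
s = (3*5^2 + 10) / (2*16) mod 19 = 8
x3 = s^2 - 2 x1 mod 19 = 8^2 - 2*5 = 16
y3 = s (x1 - x3) - y1 mod 19 = 8 * (5 - 16) - 16 = 10

2P = (16, 10)


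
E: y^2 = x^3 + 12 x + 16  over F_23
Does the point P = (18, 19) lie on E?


Check whether y^2 = x^3 + 12 x + 16 (mod 23) for (x, y) = (18, 19).
LHS: y^2 = 19^2 mod 23 = 16
RHS: x^3 + 12 x + 16 = 18^3 + 12*18 + 16 mod 23 = 15
LHS != RHS

No, not on the curve


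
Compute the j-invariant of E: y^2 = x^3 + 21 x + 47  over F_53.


Delta = -16(4 a^3 + 27 b^2) mod 53 = 25
-1728 * (4 a)^3 = -1728 * (4*21)^3 mod 53 = 52
j = 52 * 25^(-1) mod 53 = 36

j = 36 (mod 53)


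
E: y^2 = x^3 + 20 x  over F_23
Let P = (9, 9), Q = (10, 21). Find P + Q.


P != Q, so use the chord formula.
s = (y2 - y1) / (x2 - x1) = (12) / (1) mod 23 = 12
x3 = s^2 - x1 - x2 mod 23 = 12^2 - 9 - 10 = 10
y3 = s (x1 - x3) - y1 mod 23 = 12 * (9 - 10) - 9 = 2

P + Q = (10, 2)


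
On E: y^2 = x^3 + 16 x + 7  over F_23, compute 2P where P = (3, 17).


Doubling: s = (3 x1^2 + a) / (2 y1)
s = (3*3^2 + 16) / (2*17) mod 23 = 6
x3 = s^2 - 2 x1 mod 23 = 6^2 - 2*3 = 7
y3 = s (x1 - x3) - y1 mod 23 = 6 * (3 - 7) - 17 = 5

2P = (7, 5)


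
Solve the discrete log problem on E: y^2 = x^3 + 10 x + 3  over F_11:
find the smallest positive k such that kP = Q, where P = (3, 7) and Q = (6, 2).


Enumerate multiples of P until we hit Q = (6, 2):
  1P = (3, 7)
  2P = (8, 1)
  3P = (1, 6)
  4P = (10, 6)
  5P = (7, 3)
  6P = (2, 3)
  7P = (0, 5)
  8P = (6, 2)
Match found at i = 8.

k = 8


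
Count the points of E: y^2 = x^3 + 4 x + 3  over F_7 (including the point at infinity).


For each x in F_7, count y with y^2 = x^3 + 4 x + 3 mod 7:
  x = 1: RHS = 1, y in [1, 6]  -> 2 point(s)
  x = 3: RHS = 0, y in [0]  -> 1 point(s)
  x = 5: RHS = 1, y in [1, 6]  -> 2 point(s)
Affine points: 5. Add the point at infinity: total = 6.

#E(F_7) = 6


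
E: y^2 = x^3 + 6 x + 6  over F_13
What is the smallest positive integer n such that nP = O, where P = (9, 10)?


Compute successive multiples of P until we hit O:
  1P = (9, 10)
  2P = (11, 8)
  3P = (7, 1)
  4P = (1, 0)
  5P = (7, 12)
  6P = (11, 5)
  7P = (9, 3)
  8P = O

ord(P) = 8


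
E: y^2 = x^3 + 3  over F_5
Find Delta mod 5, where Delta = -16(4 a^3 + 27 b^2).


4 a^3 + 27 b^2 = 4*0^3 + 27*3^2 = 0 + 243 = 243
Delta = -16 * (243) = -3888
Delta mod 5 = 2

Delta = 2 (mod 5)


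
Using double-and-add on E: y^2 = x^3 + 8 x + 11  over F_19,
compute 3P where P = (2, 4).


k = 3 = 11_2 (binary, LSB first: 11)
Double-and-add from P = (2, 4):
  bit 0 = 1: acc = O + (2, 4) = (2, 4)
  bit 1 = 1: acc = (2, 4) + (7, 12) = (8, 13)

3P = (8, 13)


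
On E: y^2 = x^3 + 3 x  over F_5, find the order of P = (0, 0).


Compute successive multiples of P until we hit O:
  1P = (0, 0)
  2P = O

ord(P) = 2


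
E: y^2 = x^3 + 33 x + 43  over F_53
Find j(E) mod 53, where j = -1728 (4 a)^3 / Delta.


Delta = -16(4 a^3 + 27 b^2) mod 53 = 15
-1728 * (4 a)^3 = -1728 * (4*33)^3 mod 53 = 4
j = 4 * 15^(-1) mod 53 = 25

j = 25 (mod 53)


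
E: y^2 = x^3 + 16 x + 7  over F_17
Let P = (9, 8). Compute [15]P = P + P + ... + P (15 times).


k = 15 = 1111_2 (binary, LSB first: 1111)
Double-and-add from P = (9, 8):
  bit 0 = 1: acc = O + (9, 8) = (9, 8)
  bit 1 = 1: acc = (9, 8) + (15, 16) = (8, 16)
  bit 2 = 1: acc = (8, 16) + (13, 7) = (4, 4)
  bit 3 = 1: acc = (4, 4) + (6, 8) = (11, 16)

15P = (11, 16)


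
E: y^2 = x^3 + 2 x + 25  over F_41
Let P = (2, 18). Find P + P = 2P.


Doubling: s = (3 x1^2 + a) / (2 y1)
s = (3*2^2 + 2) / (2*18) mod 41 = 30
x3 = s^2 - 2 x1 mod 41 = 30^2 - 2*2 = 35
y3 = s (x1 - x3) - y1 mod 41 = 30 * (2 - 35) - 18 = 17

2P = (35, 17)


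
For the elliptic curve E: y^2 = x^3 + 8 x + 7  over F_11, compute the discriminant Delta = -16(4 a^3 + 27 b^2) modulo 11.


4 a^3 + 27 b^2 = 4*8^3 + 27*7^2 = 2048 + 1323 = 3371
Delta = -16 * (3371) = -53936
Delta mod 11 = 8

Delta = 8 (mod 11)


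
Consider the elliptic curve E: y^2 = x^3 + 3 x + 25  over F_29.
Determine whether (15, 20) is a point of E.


Check whether y^2 = x^3 + 3 x + 25 (mod 29) for (x, y) = (15, 20).
LHS: y^2 = 20^2 mod 29 = 23
RHS: x^3 + 3 x + 25 = 15^3 + 3*15 + 25 mod 29 = 23
LHS = RHS

Yes, on the curve


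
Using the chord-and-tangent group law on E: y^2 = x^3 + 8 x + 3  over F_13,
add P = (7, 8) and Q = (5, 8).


P != Q, so use the chord formula.
s = (y2 - y1) / (x2 - x1) = (0) / (11) mod 13 = 0
x3 = s^2 - x1 - x2 mod 13 = 0^2 - 7 - 5 = 1
y3 = s (x1 - x3) - y1 mod 13 = 0 * (7 - 1) - 8 = 5

P + Q = (1, 5)


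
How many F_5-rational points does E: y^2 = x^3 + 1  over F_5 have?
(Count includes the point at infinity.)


For each x in F_5, count y with y^2 = x^3 + 0 x + 1 mod 5:
  x = 0: RHS = 1, y in [1, 4]  -> 2 point(s)
  x = 2: RHS = 4, y in [2, 3]  -> 2 point(s)
  x = 4: RHS = 0, y in [0]  -> 1 point(s)
Affine points: 5. Add the point at infinity: total = 6.

#E(F_5) = 6


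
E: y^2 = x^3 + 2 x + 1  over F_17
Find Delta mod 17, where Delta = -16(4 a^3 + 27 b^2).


4 a^3 + 27 b^2 = 4*2^3 + 27*1^2 = 32 + 27 = 59
Delta = -16 * (59) = -944
Delta mod 17 = 8

Delta = 8 (mod 17)


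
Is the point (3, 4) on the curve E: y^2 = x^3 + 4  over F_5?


Check whether y^2 = x^3 + 0 x + 4 (mod 5) for (x, y) = (3, 4).
LHS: y^2 = 4^2 mod 5 = 1
RHS: x^3 + 0 x + 4 = 3^3 + 0*3 + 4 mod 5 = 1
LHS = RHS

Yes, on the curve


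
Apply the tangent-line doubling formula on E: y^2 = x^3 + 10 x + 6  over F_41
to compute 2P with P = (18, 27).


Doubling: s = (3 x1^2 + a) / (2 y1)
s = (3*18^2 + 10) / (2*27) mod 41 = 3
x3 = s^2 - 2 x1 mod 41 = 3^2 - 2*18 = 14
y3 = s (x1 - x3) - y1 mod 41 = 3 * (18 - 14) - 27 = 26

2P = (14, 26)


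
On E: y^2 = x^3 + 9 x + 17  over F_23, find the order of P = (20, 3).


Compute successive multiples of P until we hit O:
  1P = (20, 3)
  2P = (19, 3)
  3P = (7, 20)
  4P = (12, 6)
  5P = (3, 5)
  6P = (18, 13)
  7P = (10, 16)
  8P = (17, 0)
  ... (continuing to 16P)
  16P = O

ord(P) = 16


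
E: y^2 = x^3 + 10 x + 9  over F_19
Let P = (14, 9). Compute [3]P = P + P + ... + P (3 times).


k = 3 = 11_2 (binary, LSB first: 11)
Double-and-add from P = (14, 9):
  bit 0 = 1: acc = O + (14, 9) = (14, 9)
  bit 1 = 1: acc = (14, 9) + (15, 0) = (14, 10)

3P = (14, 10)


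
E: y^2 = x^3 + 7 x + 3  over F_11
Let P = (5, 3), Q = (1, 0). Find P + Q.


P != Q, so use the chord formula.
s = (y2 - y1) / (x2 - x1) = (8) / (7) mod 11 = 9
x3 = s^2 - x1 - x2 mod 11 = 9^2 - 5 - 1 = 9
y3 = s (x1 - x3) - y1 mod 11 = 9 * (5 - 9) - 3 = 5

P + Q = (9, 5)


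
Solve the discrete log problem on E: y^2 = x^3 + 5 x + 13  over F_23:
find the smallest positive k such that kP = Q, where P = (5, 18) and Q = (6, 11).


Enumerate multiples of P until we hit Q = (6, 11):
  1P = (5, 18)
  2P = (8, 6)
  3P = (3, 20)
  4P = (16, 16)
  5P = (18, 22)
  6P = (2, 13)
  7P = (6, 11)
Match found at i = 7.

k = 7


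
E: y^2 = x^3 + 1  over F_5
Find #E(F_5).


For each x in F_5, count y with y^2 = x^3 + 0 x + 1 mod 5:
  x = 0: RHS = 1, y in [1, 4]  -> 2 point(s)
  x = 2: RHS = 4, y in [2, 3]  -> 2 point(s)
  x = 4: RHS = 0, y in [0]  -> 1 point(s)
Affine points: 5. Add the point at infinity: total = 6.

#E(F_5) = 6


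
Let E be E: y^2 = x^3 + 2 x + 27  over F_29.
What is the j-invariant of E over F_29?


Delta = -16(4 a^3 + 27 b^2) mod 29 = 22
-1728 * (4 a)^3 = -1728 * (4*2)^3 mod 29 = 25
j = 25 * 22^(-1) mod 29 = 13

j = 13 (mod 29)


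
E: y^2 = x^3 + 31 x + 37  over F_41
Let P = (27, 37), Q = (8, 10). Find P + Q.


P != Q, so use the chord formula.
s = (y2 - y1) / (x2 - x1) = (14) / (22) mod 41 = 23
x3 = s^2 - x1 - x2 mod 41 = 23^2 - 27 - 8 = 2
y3 = s (x1 - x3) - y1 mod 41 = 23 * (27 - 2) - 37 = 5

P + Q = (2, 5)


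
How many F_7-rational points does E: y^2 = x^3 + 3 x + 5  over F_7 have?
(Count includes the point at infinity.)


For each x in F_7, count y with y^2 = x^3 + 3 x + 5 mod 7:
  x = 1: RHS = 2, y in [3, 4]  -> 2 point(s)
  x = 4: RHS = 4, y in [2, 5]  -> 2 point(s)
  x = 6: RHS = 1, y in [1, 6]  -> 2 point(s)
Affine points: 6. Add the point at infinity: total = 7.

#E(F_7) = 7


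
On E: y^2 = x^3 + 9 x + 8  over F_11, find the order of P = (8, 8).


Compute successive multiples of P until we hit O:
  1P = (8, 8)
  2P = (9, 9)
  3P = (6, 5)
  4P = (2, 1)
  5P = (10, 8)
  6P = (4, 3)
  7P = (4, 8)
  8P = (10, 3)
  ... (continuing to 13P)
  13P = O

ord(P) = 13


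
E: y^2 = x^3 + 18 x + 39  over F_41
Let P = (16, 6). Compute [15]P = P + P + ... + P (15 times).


k = 15 = 1111_2 (binary, LSB first: 1111)
Double-and-add from P = (16, 6):
  bit 0 = 1: acc = O + (16, 6) = (16, 6)
  bit 1 = 1: acc = (16, 6) + (25, 40) = (33, 30)
  bit 2 = 1: acc = (33, 30) + (34, 12) = (11, 25)
  bit 3 = 1: acc = (11, 25) + (35, 17) = (27, 35)

15P = (27, 35)


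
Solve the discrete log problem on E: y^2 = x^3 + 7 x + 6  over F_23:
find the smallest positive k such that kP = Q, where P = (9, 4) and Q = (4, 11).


Enumerate multiples of P until we hit Q = (4, 11):
  1P = (9, 4)
  2P = (17, 22)
  3P = (15, 17)
  4P = (12, 1)
  5P = (3, 13)
  6P = (19, 11)
  7P = (4, 11)
Match found at i = 7.

k = 7


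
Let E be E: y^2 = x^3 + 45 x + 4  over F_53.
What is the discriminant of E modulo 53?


4 a^3 + 27 b^2 = 4*45^3 + 27*4^2 = 364500 + 432 = 364932
Delta = -16 * (364932) = -5838912
Delta mod 53 = 45

Delta = 45 (mod 53)


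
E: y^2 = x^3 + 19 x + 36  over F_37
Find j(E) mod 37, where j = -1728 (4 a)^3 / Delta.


Delta = -16(4 a^3 + 27 b^2) mod 37 = 4
-1728 * (4 a)^3 = -1728 * (4*19)^3 mod 37 = 14
j = 14 * 4^(-1) mod 37 = 22

j = 22 (mod 37)


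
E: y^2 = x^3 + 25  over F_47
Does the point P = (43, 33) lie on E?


Check whether y^2 = x^3 + 0 x + 25 (mod 47) for (x, y) = (43, 33).
LHS: y^2 = 33^2 mod 47 = 8
RHS: x^3 + 0 x + 25 = 43^3 + 0*43 + 25 mod 47 = 8
LHS = RHS

Yes, on the curve


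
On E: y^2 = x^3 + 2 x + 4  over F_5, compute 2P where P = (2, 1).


Doubling: s = (3 x1^2 + a) / (2 y1)
s = (3*2^2 + 2) / (2*1) mod 5 = 2
x3 = s^2 - 2 x1 mod 5 = 2^2 - 2*2 = 0
y3 = s (x1 - x3) - y1 mod 5 = 2 * (2 - 0) - 1 = 3

2P = (0, 3)


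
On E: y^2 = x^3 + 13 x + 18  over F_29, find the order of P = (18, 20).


Compute successive multiples of P until we hit O:
  1P = (18, 20)
  2P = (28, 2)
  3P = (28, 27)
  4P = (18, 9)
  5P = O

ord(P) = 5


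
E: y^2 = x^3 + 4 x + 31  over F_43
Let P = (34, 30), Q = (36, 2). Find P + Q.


P != Q, so use the chord formula.
s = (y2 - y1) / (x2 - x1) = (15) / (2) mod 43 = 29
x3 = s^2 - x1 - x2 mod 43 = 29^2 - 34 - 36 = 40
y3 = s (x1 - x3) - y1 mod 43 = 29 * (34 - 40) - 30 = 11

P + Q = (40, 11)


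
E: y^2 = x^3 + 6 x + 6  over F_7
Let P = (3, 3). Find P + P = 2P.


Doubling: s = (3 x1^2 + a) / (2 y1)
s = (3*3^2 + 6) / (2*3) mod 7 = 2
x3 = s^2 - 2 x1 mod 7 = 2^2 - 2*3 = 5
y3 = s (x1 - x3) - y1 mod 7 = 2 * (3 - 5) - 3 = 0

2P = (5, 0)


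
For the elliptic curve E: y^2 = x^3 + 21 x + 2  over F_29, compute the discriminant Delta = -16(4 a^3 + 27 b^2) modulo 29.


4 a^3 + 27 b^2 = 4*21^3 + 27*2^2 = 37044 + 108 = 37152
Delta = -16 * (37152) = -594432
Delta mod 29 = 10

Delta = 10 (mod 29)


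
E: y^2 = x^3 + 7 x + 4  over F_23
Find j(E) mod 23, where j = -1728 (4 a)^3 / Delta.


Delta = -16(4 a^3 + 27 b^2) mod 23 = 1
-1728 * (4 a)^3 = -1728 * (4*7)^3 mod 23 = 16
j = 16 * 1^(-1) mod 23 = 16

j = 16 (mod 23)


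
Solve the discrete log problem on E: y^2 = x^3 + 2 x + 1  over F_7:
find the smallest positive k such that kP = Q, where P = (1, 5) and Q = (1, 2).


Enumerate multiples of P until we hit Q = (1, 2):
  1P = (1, 5)
  2P = (0, 6)
  3P = (0, 1)
  4P = (1, 2)
Match found at i = 4.

k = 4


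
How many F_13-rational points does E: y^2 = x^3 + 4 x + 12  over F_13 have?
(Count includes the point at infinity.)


For each x in F_13, count y with y^2 = x^3 + 4 x + 12 mod 13:
  x = 0: RHS = 12, y in [5, 8]  -> 2 point(s)
  x = 1: RHS = 4, y in [2, 11]  -> 2 point(s)
  x = 3: RHS = 12, y in [5, 8]  -> 2 point(s)
  x = 4: RHS = 1, y in [1, 12]  -> 2 point(s)
  x = 5: RHS = 1, y in [1, 12]  -> 2 point(s)
  x = 8: RHS = 10, y in [6, 7]  -> 2 point(s)
  x = 9: RHS = 10, y in [6, 7]  -> 2 point(s)
  x = 10: RHS = 12, y in [5, 8]  -> 2 point(s)
  x = 11: RHS = 9, y in [3, 10]  -> 2 point(s)
Affine points: 18. Add the point at infinity: total = 19.

#E(F_13) = 19


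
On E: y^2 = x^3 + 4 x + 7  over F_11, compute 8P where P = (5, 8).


k = 8 = 1000_2 (binary, LSB first: 0001)
Double-and-add from P = (5, 8):
  bit 0 = 0: acc unchanged = O
  bit 1 = 0: acc unchanged = O
  bit 2 = 0: acc unchanged = O
  bit 3 = 1: acc = O + (7, 2) = (7, 2)

8P = (7, 2)


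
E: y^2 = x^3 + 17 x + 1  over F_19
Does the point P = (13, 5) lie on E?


Check whether y^2 = x^3 + 17 x + 1 (mod 19) for (x, y) = (13, 5).
LHS: y^2 = 5^2 mod 19 = 6
RHS: x^3 + 17 x + 1 = 13^3 + 17*13 + 1 mod 19 = 6
LHS = RHS

Yes, on the curve


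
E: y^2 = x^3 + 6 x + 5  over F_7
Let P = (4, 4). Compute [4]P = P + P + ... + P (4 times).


k = 4 = 100_2 (binary, LSB first: 001)
Double-and-add from P = (4, 4):
  bit 0 = 0: acc unchanged = O
  bit 1 = 0: acc unchanged = O
  bit 2 = 1: acc = O + (2, 5) = (2, 5)

4P = (2, 5)


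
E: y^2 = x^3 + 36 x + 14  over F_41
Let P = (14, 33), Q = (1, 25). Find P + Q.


P != Q, so use the chord formula.
s = (y2 - y1) / (x2 - x1) = (33) / (28) mod 41 = 29
x3 = s^2 - x1 - x2 mod 41 = 29^2 - 14 - 1 = 6
y3 = s (x1 - x3) - y1 mod 41 = 29 * (14 - 6) - 33 = 35

P + Q = (6, 35)


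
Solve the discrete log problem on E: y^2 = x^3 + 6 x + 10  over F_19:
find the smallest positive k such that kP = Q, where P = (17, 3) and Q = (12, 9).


Enumerate multiples of P until we hit Q = (12, 9):
  1P = (17, 3)
  2P = (13, 9)
  3P = (15, 13)
  4P = (12, 10)
  5P = (14, 8)
  6P = (14, 11)
  7P = (12, 9)
Match found at i = 7.

k = 7


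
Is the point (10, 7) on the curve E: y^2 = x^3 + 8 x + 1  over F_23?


Check whether y^2 = x^3 + 8 x + 1 (mod 23) for (x, y) = (10, 7).
LHS: y^2 = 7^2 mod 23 = 3
RHS: x^3 + 8 x + 1 = 10^3 + 8*10 + 1 mod 23 = 0
LHS != RHS

No, not on the curve


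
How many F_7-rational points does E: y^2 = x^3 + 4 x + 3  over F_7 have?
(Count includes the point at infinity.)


For each x in F_7, count y with y^2 = x^3 + 4 x + 3 mod 7:
  x = 1: RHS = 1, y in [1, 6]  -> 2 point(s)
  x = 3: RHS = 0, y in [0]  -> 1 point(s)
  x = 5: RHS = 1, y in [1, 6]  -> 2 point(s)
Affine points: 5. Add the point at infinity: total = 6.

#E(F_7) = 6


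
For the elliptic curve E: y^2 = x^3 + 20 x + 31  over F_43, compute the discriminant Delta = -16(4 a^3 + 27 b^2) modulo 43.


4 a^3 + 27 b^2 = 4*20^3 + 27*31^2 = 32000 + 25947 = 57947
Delta = -16 * (57947) = -927152
Delta mod 43 = 14

Delta = 14 (mod 43)


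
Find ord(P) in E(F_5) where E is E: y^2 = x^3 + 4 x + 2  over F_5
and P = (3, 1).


Compute successive multiples of P until we hit O:
  1P = (3, 1)
  2P = (3, 4)
  3P = O

ord(P) = 3


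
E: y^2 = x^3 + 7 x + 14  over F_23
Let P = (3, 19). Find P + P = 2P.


Doubling: s = (3 x1^2 + a) / (2 y1)
s = (3*3^2 + 7) / (2*19) mod 23 = 13
x3 = s^2 - 2 x1 mod 23 = 13^2 - 2*3 = 2
y3 = s (x1 - x3) - y1 mod 23 = 13 * (3 - 2) - 19 = 17

2P = (2, 17)


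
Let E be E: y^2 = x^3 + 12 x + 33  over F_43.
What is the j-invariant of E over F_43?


Delta = -16(4 a^3 + 27 b^2) mod 43 = 19
-1728 * (4 a)^3 = -1728 * (4*12)^3 mod 43 = 32
j = 32 * 19^(-1) mod 43 = 13

j = 13 (mod 43)


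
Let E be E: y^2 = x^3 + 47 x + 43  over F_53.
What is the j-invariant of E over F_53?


Delta = -16(4 a^3 + 27 b^2) mod 53 = 39
-1728 * (4 a)^3 = -1728 * (4*47)^3 mod 53 = 30
j = 30 * 39^(-1) mod 53 = 13

j = 13 (mod 53)


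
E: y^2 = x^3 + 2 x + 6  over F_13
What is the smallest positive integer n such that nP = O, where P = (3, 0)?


Compute successive multiples of P until we hit O:
  1P = (3, 0)
  2P = O

ord(P) = 2


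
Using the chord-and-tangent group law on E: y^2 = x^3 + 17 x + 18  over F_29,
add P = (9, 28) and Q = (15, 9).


P != Q, so use the chord formula.
s = (y2 - y1) / (x2 - x1) = (10) / (6) mod 29 = 21
x3 = s^2 - x1 - x2 mod 29 = 21^2 - 9 - 15 = 11
y3 = s (x1 - x3) - y1 mod 29 = 21 * (9 - 11) - 28 = 17

P + Q = (11, 17)


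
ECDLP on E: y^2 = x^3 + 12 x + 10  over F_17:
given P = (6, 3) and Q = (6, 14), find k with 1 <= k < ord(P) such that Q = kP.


Enumerate multiples of P until we hit Q = (6, 14):
  1P = (6, 3)
  2P = (14, 7)
  3P = (10, 12)
  4P = (5, 12)
  5P = (2, 12)
  6P = (13, 0)
  7P = (2, 5)
  8P = (5, 5)
  9P = (10, 5)
  10P = (14, 10)
  11P = (6, 14)
Match found at i = 11.

k = 11


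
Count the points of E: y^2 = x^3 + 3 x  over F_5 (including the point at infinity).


For each x in F_5, count y with y^2 = x^3 + 3 x + 0 mod 5:
  x = 0: RHS = 0, y in [0]  -> 1 point(s)
  x = 1: RHS = 4, y in [2, 3]  -> 2 point(s)
  x = 2: RHS = 4, y in [2, 3]  -> 2 point(s)
  x = 3: RHS = 1, y in [1, 4]  -> 2 point(s)
  x = 4: RHS = 1, y in [1, 4]  -> 2 point(s)
Affine points: 9. Add the point at infinity: total = 10.

#E(F_5) = 10


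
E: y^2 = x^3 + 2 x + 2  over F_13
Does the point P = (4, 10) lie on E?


Check whether y^2 = x^3 + 2 x + 2 (mod 13) for (x, y) = (4, 10).
LHS: y^2 = 10^2 mod 13 = 9
RHS: x^3 + 2 x + 2 = 4^3 + 2*4 + 2 mod 13 = 9
LHS = RHS

Yes, on the curve


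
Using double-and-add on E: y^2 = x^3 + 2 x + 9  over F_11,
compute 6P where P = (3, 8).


k = 6 = 110_2 (binary, LSB first: 011)
Double-and-add from P = (3, 8):
  bit 0 = 0: acc unchanged = O
  bit 1 = 1: acc = O + (3, 3) = (3, 3)
  bit 2 = 1: acc = (3, 3) + (3, 8) = O

6P = O


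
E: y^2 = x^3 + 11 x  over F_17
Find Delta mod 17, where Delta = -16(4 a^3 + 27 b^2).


4 a^3 + 27 b^2 = 4*11^3 + 27*0^2 = 5324 + 0 = 5324
Delta = -16 * (5324) = -85184
Delta mod 17 = 3

Delta = 3 (mod 17)


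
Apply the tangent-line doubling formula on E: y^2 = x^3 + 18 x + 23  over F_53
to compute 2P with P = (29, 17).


Doubling: s = (3 x1^2 + a) / (2 y1)
s = (3*29^2 + 18) / (2*17) mod 53 = 42
x3 = s^2 - 2 x1 mod 53 = 42^2 - 2*29 = 10
y3 = s (x1 - x3) - y1 mod 53 = 42 * (29 - 10) - 17 = 39

2P = (10, 39)


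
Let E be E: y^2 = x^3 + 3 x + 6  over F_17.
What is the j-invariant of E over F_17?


Delta = -16(4 a^3 + 27 b^2) mod 17 = 9
-1728 * (4 a)^3 = -1728 * (4*3)^3 mod 17 = 15
j = 15 * 9^(-1) mod 17 = 13

j = 13 (mod 17)


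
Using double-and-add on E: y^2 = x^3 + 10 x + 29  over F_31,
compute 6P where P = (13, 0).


k = 6 = 110_2 (binary, LSB first: 011)
Double-and-add from P = (13, 0):
  bit 0 = 0: acc unchanged = O
  bit 1 = 1: acc = O + O = O
  bit 2 = 1: acc = O + O = O

6P = O


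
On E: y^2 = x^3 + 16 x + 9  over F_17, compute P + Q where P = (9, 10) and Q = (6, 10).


P != Q, so use the chord formula.
s = (y2 - y1) / (x2 - x1) = (0) / (14) mod 17 = 0
x3 = s^2 - x1 - x2 mod 17 = 0^2 - 9 - 6 = 2
y3 = s (x1 - x3) - y1 mod 17 = 0 * (9 - 2) - 10 = 7

P + Q = (2, 7)


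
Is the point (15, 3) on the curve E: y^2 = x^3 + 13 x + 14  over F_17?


Check whether y^2 = x^3 + 13 x + 14 (mod 17) for (x, y) = (15, 3).
LHS: y^2 = 3^2 mod 17 = 9
RHS: x^3 + 13 x + 14 = 15^3 + 13*15 + 14 mod 17 = 14
LHS != RHS

No, not on the curve


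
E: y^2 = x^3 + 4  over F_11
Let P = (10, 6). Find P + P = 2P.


Doubling: s = (3 x1^2 + a) / (2 y1)
s = (3*10^2 + 0) / (2*6) mod 11 = 3
x3 = s^2 - 2 x1 mod 11 = 3^2 - 2*10 = 0
y3 = s (x1 - x3) - y1 mod 11 = 3 * (10 - 0) - 6 = 2

2P = (0, 2)


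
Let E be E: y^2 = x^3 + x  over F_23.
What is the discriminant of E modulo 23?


4 a^3 + 27 b^2 = 4*1^3 + 27*0^2 = 4 + 0 = 4
Delta = -16 * (4) = -64
Delta mod 23 = 5

Delta = 5 (mod 23)


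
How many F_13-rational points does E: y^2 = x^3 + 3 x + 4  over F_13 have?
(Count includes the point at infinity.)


For each x in F_13, count y with y^2 = x^3 + 3 x + 4 mod 13:
  x = 0: RHS = 4, y in [2, 11]  -> 2 point(s)
  x = 3: RHS = 1, y in [1, 12]  -> 2 point(s)
  x = 5: RHS = 1, y in [1, 12]  -> 2 point(s)
  x = 6: RHS = 4, y in [2, 11]  -> 2 point(s)
  x = 7: RHS = 4, y in [2, 11]  -> 2 point(s)
  x = 11: RHS = 3, y in [4, 9]  -> 2 point(s)
  x = 12: RHS = 0, y in [0]  -> 1 point(s)
Affine points: 13. Add the point at infinity: total = 14.

#E(F_13) = 14


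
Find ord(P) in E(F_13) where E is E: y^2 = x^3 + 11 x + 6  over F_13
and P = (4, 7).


Compute successive multiples of P until we hit O:
  1P = (4, 7)
  2P = (2, 7)
  3P = (7, 6)
  4P = (5, 2)
  5P = (3, 1)
  6P = (3, 12)
  7P = (5, 11)
  8P = (7, 7)
  ... (continuing to 11P)
  11P = O

ord(P) = 11


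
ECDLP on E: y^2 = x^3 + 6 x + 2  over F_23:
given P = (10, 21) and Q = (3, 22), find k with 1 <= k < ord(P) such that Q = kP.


Enumerate multiples of P until we hit Q = (3, 22):
  1P = (10, 21)
  2P = (19, 12)
  3P = (18, 10)
  4P = (3, 1)
  5P = (13, 0)
  6P = (3, 22)
Match found at i = 6.

k = 6


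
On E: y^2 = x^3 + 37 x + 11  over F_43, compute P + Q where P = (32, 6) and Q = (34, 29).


P != Q, so use the chord formula.
s = (y2 - y1) / (x2 - x1) = (23) / (2) mod 43 = 33
x3 = s^2 - x1 - x2 mod 43 = 33^2 - 32 - 34 = 34
y3 = s (x1 - x3) - y1 mod 43 = 33 * (32 - 34) - 6 = 14

P + Q = (34, 14)


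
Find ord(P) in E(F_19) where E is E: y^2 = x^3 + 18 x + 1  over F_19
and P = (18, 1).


Compute successive multiples of P until we hit O:
  1P = (18, 1)
  2P = (3, 14)
  3P = (5, 8)
  4P = (0, 1)
  5P = (1, 18)
  6P = (1, 1)
  7P = (0, 18)
  8P = (5, 11)
  ... (continuing to 11P)
  11P = O

ord(P) = 11


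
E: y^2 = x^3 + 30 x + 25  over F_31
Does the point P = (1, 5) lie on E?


Check whether y^2 = x^3 + 30 x + 25 (mod 31) for (x, y) = (1, 5).
LHS: y^2 = 5^2 mod 31 = 25
RHS: x^3 + 30 x + 25 = 1^3 + 30*1 + 25 mod 31 = 25
LHS = RHS

Yes, on the curve


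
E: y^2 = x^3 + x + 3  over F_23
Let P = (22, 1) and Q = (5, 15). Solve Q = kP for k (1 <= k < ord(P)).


Enumerate multiples of P until we hit Q = (5, 15):
  1P = (22, 1)
  2P = (6, 8)
  3P = (19, 2)
  4P = (0, 7)
  5P = (14, 1)
  6P = (10, 22)
  7P = (7, 13)
  8P = (2, 6)
  9P = (12, 8)
  10P = (21, 19)
  11P = (5, 15)
Match found at i = 11.

k = 11


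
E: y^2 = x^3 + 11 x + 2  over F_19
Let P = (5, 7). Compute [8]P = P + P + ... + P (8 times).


k = 8 = 1000_2 (binary, LSB first: 0001)
Double-and-add from P = (5, 7):
  bit 0 = 0: acc unchanged = O
  bit 1 = 0: acc unchanged = O
  bit 2 = 0: acc unchanged = O
  bit 3 = 1: acc = O + (18, 3) = (18, 3)

8P = (18, 3)


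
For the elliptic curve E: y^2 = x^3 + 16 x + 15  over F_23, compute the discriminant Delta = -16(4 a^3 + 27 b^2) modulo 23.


4 a^3 + 27 b^2 = 4*16^3 + 27*15^2 = 16384 + 6075 = 22459
Delta = -16 * (22459) = -359344
Delta mod 23 = 8

Delta = 8 (mod 23)


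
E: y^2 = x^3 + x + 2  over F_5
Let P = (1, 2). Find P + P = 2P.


Doubling: s = (3 x1^2 + a) / (2 y1)
s = (3*1^2 + 1) / (2*2) mod 5 = 1
x3 = s^2 - 2 x1 mod 5 = 1^2 - 2*1 = 4
y3 = s (x1 - x3) - y1 mod 5 = 1 * (1 - 4) - 2 = 0

2P = (4, 0)


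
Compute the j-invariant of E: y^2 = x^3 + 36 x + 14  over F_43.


Delta = -16(4 a^3 + 27 b^2) mod 43 = 17
-1728 * (4 a)^3 = -1728 * (4*36)^3 mod 43 = 4
j = 4 * 17^(-1) mod 43 = 23

j = 23 (mod 43)


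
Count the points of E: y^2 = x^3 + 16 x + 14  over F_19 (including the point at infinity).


For each x in F_19, count y with y^2 = x^3 + 16 x + 14 mod 19:
  x = 2: RHS = 16, y in [4, 15]  -> 2 point(s)
  x = 4: RHS = 9, y in [3, 16]  -> 2 point(s)
  x = 11: RHS = 1, y in [1, 18]  -> 2 point(s)
  x = 13: RHS = 6, y in [5, 14]  -> 2 point(s)
  x = 15: RHS = 0, y in [0]  -> 1 point(s)
  x = 18: RHS = 16, y in [4, 15]  -> 2 point(s)
Affine points: 11. Add the point at infinity: total = 12.

#E(F_19) = 12


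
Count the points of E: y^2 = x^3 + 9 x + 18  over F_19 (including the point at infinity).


For each x in F_19, count y with y^2 = x^3 + 9 x + 18 mod 19:
  x = 1: RHS = 9, y in [3, 16]  -> 2 point(s)
  x = 2: RHS = 6, y in [5, 14]  -> 2 point(s)
  x = 4: RHS = 4, y in [2, 17]  -> 2 point(s)
  x = 5: RHS = 17, y in [6, 13]  -> 2 point(s)
  x = 7: RHS = 6, y in [5, 14]  -> 2 point(s)
  x = 9: RHS = 11, y in [7, 12]  -> 2 point(s)
  x = 10: RHS = 6, y in [5, 14]  -> 2 point(s)
  x = 11: RHS = 4, y in [2, 17]  -> 2 point(s)
  x = 12: RHS = 11, y in [7, 12]  -> 2 point(s)
  x = 14: RHS = 0, y in [0]  -> 1 point(s)
  x = 17: RHS = 11, y in [7, 12]  -> 2 point(s)
Affine points: 21. Add the point at infinity: total = 22.

#E(F_19) = 22


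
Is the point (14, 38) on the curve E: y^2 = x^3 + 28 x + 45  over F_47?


Check whether y^2 = x^3 + 28 x + 45 (mod 47) for (x, y) = (14, 38).
LHS: y^2 = 38^2 mod 47 = 34
RHS: x^3 + 28 x + 45 = 14^3 + 28*14 + 45 mod 47 = 32
LHS != RHS

No, not on the curve


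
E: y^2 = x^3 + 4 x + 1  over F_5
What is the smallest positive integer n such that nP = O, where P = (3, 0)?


Compute successive multiples of P until we hit O:
  1P = (3, 0)
  2P = O

ord(P) = 2


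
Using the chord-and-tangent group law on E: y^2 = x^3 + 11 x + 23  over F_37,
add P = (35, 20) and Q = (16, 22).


P != Q, so use the chord formula.
s = (y2 - y1) / (x2 - x1) = (2) / (18) mod 37 = 33
x3 = s^2 - x1 - x2 mod 37 = 33^2 - 35 - 16 = 2
y3 = s (x1 - x3) - y1 mod 37 = 33 * (35 - 2) - 20 = 33

P + Q = (2, 33)


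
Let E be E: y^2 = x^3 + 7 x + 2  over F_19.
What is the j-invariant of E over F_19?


Delta = -16(4 a^3 + 27 b^2) mod 19 = 13
-1728 * (4 a)^3 = -1728 * (4*7)^3 mod 19 = 7
j = 7 * 13^(-1) mod 19 = 2

j = 2 (mod 19)


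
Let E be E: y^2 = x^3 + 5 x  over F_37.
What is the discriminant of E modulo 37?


4 a^3 + 27 b^2 = 4*5^3 + 27*0^2 = 500 + 0 = 500
Delta = -16 * (500) = -8000
Delta mod 37 = 29

Delta = 29 (mod 37)


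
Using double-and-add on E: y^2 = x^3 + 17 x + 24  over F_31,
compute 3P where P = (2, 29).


k = 3 = 11_2 (binary, LSB first: 11)
Double-and-add from P = (2, 29):
  bit 0 = 1: acc = O + (2, 29) = (2, 29)
  bit 1 = 1: acc = (2, 29) + (4, 1) = (4, 30)

3P = (4, 30)


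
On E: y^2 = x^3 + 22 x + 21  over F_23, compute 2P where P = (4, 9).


Doubling: s = (3 x1^2 + a) / (2 y1)
s = (3*4^2 + 22) / (2*9) mod 23 = 9
x3 = s^2 - 2 x1 mod 23 = 9^2 - 2*4 = 4
y3 = s (x1 - x3) - y1 mod 23 = 9 * (4 - 4) - 9 = 14

2P = (4, 14)


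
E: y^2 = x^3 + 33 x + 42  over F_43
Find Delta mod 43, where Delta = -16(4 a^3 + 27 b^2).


4 a^3 + 27 b^2 = 4*33^3 + 27*42^2 = 143748 + 47628 = 191376
Delta = -16 * (191376) = -3062016
Delta mod 43 = 14

Delta = 14 (mod 43)


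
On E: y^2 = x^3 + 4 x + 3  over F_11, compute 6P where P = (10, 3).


k = 6 = 110_2 (binary, LSB first: 011)
Double-and-add from P = (10, 3):
  bit 0 = 0: acc unchanged = O
  bit 1 = 1: acc = O + (0, 5) = (0, 5)
  bit 2 = 1: acc = (0, 5) + (5, 4) = (10, 8)

6P = (10, 8)


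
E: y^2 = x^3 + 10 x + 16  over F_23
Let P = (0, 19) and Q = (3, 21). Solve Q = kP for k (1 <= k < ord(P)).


Enumerate multiples of P until we hit Q = (3, 21):
  1P = (0, 19)
  2P = (3, 2)
  3P = (1, 2)
  4P = (12, 1)
  5P = (19, 21)
  6P = (10, 9)
  7P = (14, 18)
  8P = (11, 13)
  9P = (18, 18)
  10P = (17, 19)
  11P = (6, 4)
  12P = (6, 19)
  13P = (17, 4)
  14P = (18, 5)
  15P = (11, 10)
  16P = (14, 5)
  17P = (10, 14)
  18P = (19, 2)
  19P = (12, 22)
  20P = (1, 21)
  21P = (3, 21)
Match found at i = 21.

k = 21


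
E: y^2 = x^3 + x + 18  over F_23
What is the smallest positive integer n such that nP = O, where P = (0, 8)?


Compute successive multiples of P until we hit O:
  1P = (0, 8)
  2P = (8, 3)
  3P = (10, 4)
  4P = (15, 21)
  5P = (11, 7)
  6P = (16, 6)
  7P = (16, 17)
  8P = (11, 16)
  ... (continuing to 13P)
  13P = O

ord(P) = 13
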